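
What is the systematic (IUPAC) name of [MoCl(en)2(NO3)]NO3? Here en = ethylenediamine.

The 1 nitrate counter-ion carries a total charge of -1, so each complex ion is 1+.
Ligand charges: 1×nitrato (-1 each), 2×ethylenediamine (neutral), 1×chloro (-1 each); total -2. So Mo + (-2) = 1+, giving Mo = +3.
Ligands are named alphabetically: chloro before ethylenediamine before nitrato.

chlorobis(ethylenediamine)nitratomolybdenum(III) nitrate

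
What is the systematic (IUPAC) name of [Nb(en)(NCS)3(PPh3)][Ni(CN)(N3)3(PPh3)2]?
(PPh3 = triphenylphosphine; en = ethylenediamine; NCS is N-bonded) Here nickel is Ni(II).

(ethylenediamine)triisothiocyanato(triphenylphosphine)niobium(V) triazidocyanobis(triphenylphosphine)nickelate(II)

Ni is given as +2; the anion's ligand charges sum to -4, so the complex anion is 2−.
A 1:1 salt means the cation carries the equal and opposite charge, 2+.
Cation: ligand charges sum to -3; for the ion to be 2+, Nb = +5.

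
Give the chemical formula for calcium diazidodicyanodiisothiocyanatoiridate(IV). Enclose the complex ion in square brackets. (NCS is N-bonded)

Ligands: 2 cyano (CN, -1), 2 azido (N3, -1), 2 isothiocyanato (NCS, -1). Ligand charge sum = -6.
Charge balance with calcium (+2) requires 1 complex ion per 1 calcium.

Ca[Ir(CN)2(N3)2(NCS)2]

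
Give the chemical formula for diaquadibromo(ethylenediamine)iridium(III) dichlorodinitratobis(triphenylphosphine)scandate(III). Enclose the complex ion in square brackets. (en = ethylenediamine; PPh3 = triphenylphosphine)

Cation [Ir…]: ligand charges -2, Ir(III) ⇒ ion charge 1+.
Anion [Sc…]: ligand charges -4, Sc(III) ⇒ ion charge 1−.

[IrBr2(en)(H2O)2][ScCl2(NO3)2(PPh3)2]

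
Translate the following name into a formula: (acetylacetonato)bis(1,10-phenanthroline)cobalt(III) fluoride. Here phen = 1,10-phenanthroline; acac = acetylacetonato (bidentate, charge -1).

[Co(acac)(phen)2]F2

Ligands: 2 1,10-phenanthroline (phen, neutral), 1 acetylacetonato (acac, -1). Ligand charge sum = -1.
Charge balance with fluoride (-1) requires 1 complex ion per 2 fluoride.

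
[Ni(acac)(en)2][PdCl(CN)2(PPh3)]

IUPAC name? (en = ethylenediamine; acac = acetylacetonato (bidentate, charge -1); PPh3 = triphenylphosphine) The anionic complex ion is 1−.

(acetylacetonato)bis(ethylenediamine)nickel(II) chlorodicyano(triphenylphosphine)palladate(II)

The complex anion is given as 1−; its ligand charges sum to -3, so Pd = +2.
A 1:1 salt means the cation carries the equal and opposite charge, 1+.
Cation: ligand charges sum to -1; for the ion to be 1+, Ni = +2.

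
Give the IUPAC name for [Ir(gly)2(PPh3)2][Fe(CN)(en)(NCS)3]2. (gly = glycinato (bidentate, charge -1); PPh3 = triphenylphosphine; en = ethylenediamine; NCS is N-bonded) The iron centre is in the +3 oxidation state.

bis(glycinato)bis(triphenylphosphine)iridium(IV) cyano(ethylenediamine)triisothiocyanatoferrate(III)

Both ions are complex: the cation is named first with the plain metal name, the anion second with the -ate form; each ion's ligands are alphabetised independently.
Fe is given as +3; the anion's ligand charges sum to -4, so the complex anion is 1−.
With 2 anions per cation, the cation must be 2×1 = 2+.
Cation: ligand charges sum to -2; for the ion to be 2+, Ir = +4.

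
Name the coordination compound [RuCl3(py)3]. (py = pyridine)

There is no counter-ion, so the complex is neutral overall.
Ligand charges: 3×chloro (-1 each), 3×pyridine (neutral); total -3. So Ru + (-3) = 0, giving Ru = +3.
Ligands are named alphabetically: chloro before pyridine.

trichlorotris(pyridine)ruthenium(III)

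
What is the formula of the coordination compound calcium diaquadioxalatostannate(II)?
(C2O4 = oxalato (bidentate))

Ligands: 2 oxalato (C2O4, -2), 2 aqua (H2O, neutral). Ligand charge sum = -4.
With Sn in oxidation state +2, the complex ion is [Sn...]^2−.
Charge balance with calcium (+2) requires 1 complex ion per 1 calcium.

Ca[Sn(C2O4)2(H2O)2]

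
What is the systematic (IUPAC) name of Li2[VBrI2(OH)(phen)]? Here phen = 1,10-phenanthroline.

The 2 lithium counter-ions carry a total charge of +2, so each complex ion is 2−.
Ligand charges: 2×iodo (-1 each), 1×bromo (-1 each), 1×hydroxo (-1 each), 1×1,10-phenanthroline (neutral); total -4. So V + (-4) = 2−, giving V = +2.
The complex ion is anionic, so vanadium takes the -ate form vanadate(II).

lithium bromohydroxodiiodo(1,10-phenanthroline)vanadate(II)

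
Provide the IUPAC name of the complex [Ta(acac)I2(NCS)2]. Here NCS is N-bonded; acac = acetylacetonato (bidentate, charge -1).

There is no counter-ion, so the complex is neutral overall.
Ligand charges: 2×iodo (-1 each), 2×isothiocyanato (-1 each), 1×acetylacetonato (-1 each); total -5. So Ta + (-5) = 0, giving Ta = +5.
Ligands are named alphabetically: acetylacetonato before iodo before isothiocyanato.

(acetylacetonato)diiododiisothiocyanatotantalum(V)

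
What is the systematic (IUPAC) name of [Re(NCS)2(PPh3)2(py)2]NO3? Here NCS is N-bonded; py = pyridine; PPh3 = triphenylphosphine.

diisothiocyanatobis(pyridine)bis(triphenylphosphine)rhenium(III) nitrate

The 1 nitrate counter-ion carries a total charge of -1, so each complex ion is 1+.
Ligand charges: 2×isothiocyanato (-1 each), 2×pyridine (neutral), 2×triphenylphosphine (neutral); total -2. So Re + (-2) = 1+, giving Re = +3.
Ligands are named alphabetically: isothiocyanato before pyridine before triphenylphosphine.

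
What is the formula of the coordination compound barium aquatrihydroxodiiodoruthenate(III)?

Ligands: 1 aqua (H2O, neutral), 2 iodo (I, -1), 3 hydroxo (OH, -1). Ligand charge sum = -5.
With Ru in oxidation state +3, the complex ion is [Ru...]^2−.
Charge balance with barium (+2) requires 1 complex ion per 1 barium.

Ba[Ru(H2O)I2(OH)3]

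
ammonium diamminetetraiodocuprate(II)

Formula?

(NH4)2[CuI4(NH3)2]

Ligands: 2 ammine (NH3, neutral), 4 iodo (I, -1). Ligand charge sum = -4.
With Cu in oxidation state +2, the complex ion is [Cu...]^2−.
Charge balance with ammonium (+1) requires 1 complex ion per 2 ammonium.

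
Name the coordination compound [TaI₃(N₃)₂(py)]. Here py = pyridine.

There is no counter-ion, so the complex is neutral overall.
Ligand charges: 2×azido (-1 each), 3×iodo (-1 each), 1×pyridine (neutral); total -5. So Ta + (-5) = 0, giving Ta = +5.
Ligands are named alphabetically: azido before iodo before pyridine.

diazidotriiodo(pyridine)tantalum(V)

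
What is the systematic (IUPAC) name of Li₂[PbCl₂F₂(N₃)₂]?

The 2 lithium counter-ions carry a total charge of +2, so each complex ion is 2−.
Ligand charges: 2×azido (-1 each), 2×fluoro (-1 each), 2×chloro (-1 each); total -6. So Pb + (-6) = 2−, giving Pb = +4.
Ligands are named alphabetically: azido before chloro before fluoro.
The complex ion is anionic, so lead takes the -ate form plumbate(IV).

lithium diazidodichlorodifluoroplumbate(IV)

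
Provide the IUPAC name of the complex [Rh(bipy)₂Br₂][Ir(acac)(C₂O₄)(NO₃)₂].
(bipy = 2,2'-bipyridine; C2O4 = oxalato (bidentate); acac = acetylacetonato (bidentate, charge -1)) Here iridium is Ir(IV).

bis(2,2'-bipyridine)dibromorhodium(III) (acetylacetonato)dinitratooxalatoiridate(IV)

Ir is given as +4; the anion's ligand charges sum to -5, so the complex anion is 1−.
A 1:1 salt means the cation carries the equal and opposite charge, 1+.
Cation: ligand charges sum to -2; for the ion to be 1+, Rh = +3.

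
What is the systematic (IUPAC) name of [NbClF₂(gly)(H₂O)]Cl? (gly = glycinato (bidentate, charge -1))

aquachlorodifluoro(glycinato)niobium(V) chloride

The 1 chloride counter-ion carries a total charge of -1, so each complex ion is 1+.
Ligand charges: 2×fluoro (-1 each), 1×aqua (neutral), 1×glycinato (-1 each), 1×chloro (-1 each); total -4. So Nb + (-4) = 1+, giving Nb = +5.
Ligands are named alphabetically: aqua before chloro before fluoro before glycinato.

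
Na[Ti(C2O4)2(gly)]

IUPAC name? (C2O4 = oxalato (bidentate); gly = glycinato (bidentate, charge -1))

sodium (glycinato)dioxalatotitanate(IV)

The 1 sodium counter-ion carries a total charge of +1, so each complex ion is 1−.
Ligand charges: 2×oxalato (-2 each), 1×glycinato (-1 each); total -5. So Ti + (-5) = 1−, giving Ti = +4.
Ligands are named alphabetically: glycinato before oxalato.
The complex ion is anionic, so titanium takes the -ate form titanate(IV).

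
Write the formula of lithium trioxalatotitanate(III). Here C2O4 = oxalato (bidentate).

Ligands: 3 oxalato (C2O4, -2). Ligand charge sum = -6.
Charge balance with lithium (+1) requires 1 complex ion per 3 lithium.

Li3[Ti(C2O4)3]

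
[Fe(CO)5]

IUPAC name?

There is no counter-ion, so the complex is neutral overall.
Ligand charges: 5×carbonyl (neutral); total 0. So Fe + (0) = 0, giving Fe = 0.

pentacarbonyliron(0)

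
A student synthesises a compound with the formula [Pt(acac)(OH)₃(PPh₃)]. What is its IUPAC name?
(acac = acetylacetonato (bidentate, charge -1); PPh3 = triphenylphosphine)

There is no counter-ion, so the complex is neutral overall.
Ligand charges: 3×hydroxo (-1 each), 1×acetylacetonato (-1 each), 1×triphenylphosphine (neutral); total -4. So Pt + (-4) = 0, giving Pt = +4.
Ligands are named alphabetically: acetylacetonato before hydroxo before triphenylphosphine.

(acetylacetonato)trihydroxo(triphenylphosphine)platinum(IV)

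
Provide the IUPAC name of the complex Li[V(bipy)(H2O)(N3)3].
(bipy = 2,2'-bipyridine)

lithium aquatriazido(2,2'-bipyridine)vanadate(II)

The 1 lithium counter-ion carries a total charge of +1, so each complex ion is 1−.
Ligand charges: 3×azido (-1 each), 1×aqua (neutral), 1×2,2'-bipyridine (neutral); total -3. So V + (-3) = 1−, giving V = +2.
Ligands are named alphabetically: aqua before azido before bipyridine.
The complex ion is anionic, so vanadium takes the -ate form vanadate(II).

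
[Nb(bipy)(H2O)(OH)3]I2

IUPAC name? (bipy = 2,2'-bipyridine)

The 2 iodide counter-ions carry a total charge of -2, so each complex ion is 2+.
Ligand charges: 1×2,2'-bipyridine (neutral), 3×hydroxo (-1 each), 1×aqua (neutral); total -3. So Nb + (-3) = 2+, giving Nb = +5.
Ligands are named alphabetically: aqua before bipyridine before hydroxo.

aqua(2,2'-bipyridine)trihydroxoniobium(V) iodide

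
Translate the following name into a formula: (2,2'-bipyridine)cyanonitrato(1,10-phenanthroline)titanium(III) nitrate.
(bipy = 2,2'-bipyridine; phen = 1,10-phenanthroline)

[Ti(bipy)(CN)(NO3)(phen)]NO3

Ligands: 1 2,2'-bipyridine (bipy, neutral), 1 1,10-phenanthroline (phen, neutral), 1 cyano (CN, -1), 1 nitrato (NO3, -1). Ligand charge sum = -2.
With Ti in oxidation state +3, the complex ion is [Ti...]^1+.
Charge balance with nitrate (-1) requires 1 complex ion per 1 nitrate.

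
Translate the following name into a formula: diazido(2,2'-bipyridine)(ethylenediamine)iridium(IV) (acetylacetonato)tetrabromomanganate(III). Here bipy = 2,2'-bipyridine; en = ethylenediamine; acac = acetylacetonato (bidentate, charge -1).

[Ir(bipy)(en)(N3)2][Mn(acac)Br4]

Cation [Ir…]: ligand charges -2, Ir(IV) ⇒ ion charge 2+.
Anion [Mn…]: ligand charges -5, Mn(III) ⇒ ion charge 2−.
One 2+ cation balances one 2− anion.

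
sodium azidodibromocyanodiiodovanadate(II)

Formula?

Ligands: 1 azido (N3, -1), 2 bromo (Br, -1), 1 cyano (CN, -1), 2 iodo (I, -1). Ligand charge sum = -6.
With V in oxidation state +2, the complex ion is [V...]^4−.
Charge balance with sodium (+1) requires 1 complex ion per 4 sodium.

Na4[VBr2(CN)I2(N3)]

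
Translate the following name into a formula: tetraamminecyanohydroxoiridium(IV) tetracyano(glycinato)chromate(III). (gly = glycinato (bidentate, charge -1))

Cation [Ir…]: ligand charges -2, Ir(IV) ⇒ ion charge 2+.
Anion [Cr…]: ligand charges -5, Cr(III) ⇒ ion charge 2−.
One 2+ cation balances one 2− anion.

[Ir(CN)(NH3)4(OH)][Cr(CN)4(gly)]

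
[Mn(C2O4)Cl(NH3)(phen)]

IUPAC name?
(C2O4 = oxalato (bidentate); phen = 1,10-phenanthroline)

amminechlorooxalato(1,10-phenanthroline)manganese(III)

There is no counter-ion, so the complex is neutral overall.
Ligand charges: 1×ammine (neutral), 1×chloro (-1 each), 1×oxalato (-2 each), 1×1,10-phenanthroline (neutral); total -3. So Mn + (-3) = 0, giving Mn = +3.
Ligands are named alphabetically: ammine before chloro before oxalato before phenanthroline.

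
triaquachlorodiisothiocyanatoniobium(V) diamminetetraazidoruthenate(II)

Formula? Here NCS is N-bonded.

[NbCl(H2O)3(NCS)2][Ru(N3)4(NH3)2]

Cation [Nb…]: ligand charges -3, Nb(V) ⇒ ion charge 2+.
Anion [Ru…]: ligand charges -4, Ru(II) ⇒ ion charge 2−.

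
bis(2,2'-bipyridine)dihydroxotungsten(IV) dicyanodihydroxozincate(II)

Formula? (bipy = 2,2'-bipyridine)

[W(bipy)2(OH)2][Zn(CN)2(OH)2]

Cation [W…]: ligand charges -2, W(IV) ⇒ ion charge 2+.
Anion [Zn…]: ligand charges -4, Zn(II) ⇒ ion charge 2−.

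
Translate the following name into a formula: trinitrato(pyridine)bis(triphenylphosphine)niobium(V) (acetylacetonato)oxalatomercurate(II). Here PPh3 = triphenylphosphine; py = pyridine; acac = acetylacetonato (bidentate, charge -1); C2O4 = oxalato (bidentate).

[Nb(NO3)3(PPh3)2(py)][Hg(acac)(C2O4)]2

Cation [Nb…]: ligand charges -3, Nb(V) ⇒ ion charge 2+.
Anion [Hg…]: ligand charges -3, Hg(II) ⇒ ion charge 1−.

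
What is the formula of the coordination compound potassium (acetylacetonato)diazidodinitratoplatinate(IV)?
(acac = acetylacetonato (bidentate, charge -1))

Ligands: 1 acetylacetonato (acac, -1), 2 nitrato (NO3, -1), 2 azido (N3, -1). Ligand charge sum = -5.
Charge balance with potassium (+1) requires 1 complex ion per 1 potassium.

K[Pt(acac)(N3)2(NO3)2]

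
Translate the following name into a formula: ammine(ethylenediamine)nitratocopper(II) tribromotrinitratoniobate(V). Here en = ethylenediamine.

Cation [Cu…]: ligand charges -1, Cu(II) ⇒ ion charge 1+.
Anion [Nb…]: ligand charges -6, Nb(V) ⇒ ion charge 1−.

[Cu(en)(NH3)(NO3)][NbBr3(NO3)3]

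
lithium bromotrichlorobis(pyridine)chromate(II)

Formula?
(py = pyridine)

Ligands: 2 pyridine (py, neutral), 3 chloro (Cl, -1), 1 bromo (Br, -1). Ligand charge sum = -4.
With Cr in oxidation state +2, the complex ion is [Cr...]^2−.
Charge balance with lithium (+1) requires 1 complex ion per 2 lithium.

Li2[CrBrCl3(py)2]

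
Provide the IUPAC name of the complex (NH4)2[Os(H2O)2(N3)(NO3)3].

The 2 ammonium counter-ions carry a total charge of +2, so each complex ion is 2−.
Ligand charges: 3×nitrato (-1 each), 2×aqua (neutral), 1×azido (-1 each); total -4. So Os + (-4) = 2−, giving Os = +2.
Ligands are named alphabetically: aqua before azido before nitrato.
The complex ion is anionic, so osmium takes the -ate form osmate(II).

ammonium diaquaazidotrinitratoosmate(II)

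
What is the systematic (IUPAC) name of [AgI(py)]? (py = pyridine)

There is no counter-ion, so the complex is neutral overall.
Ligand charges: 1×pyridine (neutral), 1×iodo (-1 each); total -1. So Ag + (-1) = 0, giving Ag = +1.
Ligands are named alphabetically: iodo before pyridine.

iodo(pyridine)silver(I)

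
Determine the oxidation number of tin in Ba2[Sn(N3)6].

2 barium outside the brackets (+2 each) → the complex ion is 4−.
Ligand charges: 6×N3 = -6; sum -6.
Sn + (-6) = 4− ⇒ Sn is +2.

+2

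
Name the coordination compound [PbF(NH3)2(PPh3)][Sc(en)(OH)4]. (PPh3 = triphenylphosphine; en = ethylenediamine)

Scandium is always +3 in its complexes; the anion's ligand charges sum to -4, so the complex anion is 1−.
A 1:1 salt means the cation carries the equal and opposite charge, 1+.
Cation: ligand charges sum to -1; for the ion to be 1+, Pb = +2.

diamminefluoro(triphenylphosphine)lead(II) (ethylenediamine)tetrahydroxoscandate(III)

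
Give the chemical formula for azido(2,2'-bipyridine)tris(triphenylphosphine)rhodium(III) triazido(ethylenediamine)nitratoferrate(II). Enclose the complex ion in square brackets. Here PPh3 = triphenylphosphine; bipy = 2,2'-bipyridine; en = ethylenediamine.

[Rh(bipy)(N3)(PPh3)3][Fe(en)(N3)3(NO3)]

Cation [Rh…]: ligand charges -1, Rh(III) ⇒ ion charge 2+.
Anion [Fe…]: ligand charges -4, Fe(II) ⇒ ion charge 2−.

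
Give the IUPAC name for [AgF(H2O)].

There is no counter-ion, so the complex is neutral overall.
Ligand charges: 1×aqua (neutral), 1×fluoro (-1 each); total -1. So Ag + (-1) = 0, giving Ag = +1.
Ligands are named alphabetically: aqua before fluoro.

aquafluorosilver(I)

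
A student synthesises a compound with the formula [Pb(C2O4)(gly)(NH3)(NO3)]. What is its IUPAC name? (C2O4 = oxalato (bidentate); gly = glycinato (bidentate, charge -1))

ammine(glycinato)nitratooxalatolead(IV)

There is no counter-ion, so the complex is neutral overall.
Ligand charges: 1×oxalato (-2 each), 1×glycinato (-1 each), 1×ammine (neutral), 1×nitrato (-1 each); total -4. So Pb + (-4) = 0, giving Pb = +4.
Ligands are named alphabetically: ammine before glycinato before nitrato before oxalato.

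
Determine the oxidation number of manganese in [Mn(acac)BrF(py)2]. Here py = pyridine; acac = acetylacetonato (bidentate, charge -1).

No counter-ion: the bracketed complex is neutral.
Ligand charges: 1×Br = -1; 2×py neutral; 1×acac = -1; 1×F = -1; sum -3.
Mn + (-3) = 0 ⇒ Mn is +3.

+3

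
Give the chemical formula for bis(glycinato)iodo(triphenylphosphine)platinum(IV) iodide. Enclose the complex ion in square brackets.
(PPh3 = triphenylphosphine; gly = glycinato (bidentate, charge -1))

Ligands: 1 iodo (I, -1), 1 triphenylphosphine (PPh3, neutral), 2 glycinato (gly, -1). Ligand charge sum = -3.
With Pt in oxidation state +4, the complex ion is [Pt...]^1+.
Charge balance with iodide (-1) requires 1 complex ion per 1 iodide.

[Pt(gly)2I(PPh3)]I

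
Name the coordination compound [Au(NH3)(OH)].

There is no counter-ion, so the complex is neutral overall.
Ligand charges: 1×ammine (neutral), 1×hydroxo (-1 each); total -1. So Au + (-1) = 0, giving Au = +1.
Ligands are named alphabetically: ammine before hydroxo.

amminehydroxogold(I)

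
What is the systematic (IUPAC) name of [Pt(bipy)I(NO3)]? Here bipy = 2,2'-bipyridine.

There is no counter-ion, so the complex is neutral overall.
Ligand charges: 1×nitrato (-1 each), 1×iodo (-1 each), 1×2,2'-bipyridine (neutral); total -2. So Pt + (-2) = 0, giving Pt = +2.
Ligands are named alphabetically: bipyridine before iodo before nitrato.

(2,2'-bipyridine)iodonitratoplatinum(II)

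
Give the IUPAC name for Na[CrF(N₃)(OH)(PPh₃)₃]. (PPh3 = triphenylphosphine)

The 1 sodium counter-ion carries a total charge of +1, so each complex ion is 1−.
Ligand charges: 1×azido (-1 each), 1×fluoro (-1 each), 3×triphenylphosphine (neutral), 1×hydroxo (-1 each); total -3. So Cr + (-3) = 1−, giving Cr = +2.
The complex ion is anionic, so chromium takes the -ate form chromate(II).

sodium azidofluorohydroxotris(triphenylphosphine)chromate(II)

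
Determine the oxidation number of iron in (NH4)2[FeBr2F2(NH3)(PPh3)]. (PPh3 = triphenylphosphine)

+2

2 ammonium outside the brackets (+1 each) → the complex ion is 2−.
Ligand charges: 1×NH3 neutral; 2×Br = -2; 2×F = -2; 1×PPh3 neutral; sum -4.
Fe + (-4) = 2− ⇒ Fe is +2.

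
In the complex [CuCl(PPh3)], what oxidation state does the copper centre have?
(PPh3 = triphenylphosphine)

No counter-ion: the bracketed complex is neutral.
Ligand charges: 1×PPh3 neutral; 1×Cl = -1; sum -1.
Cu + (-1) = 0 ⇒ Cu is +1.

+1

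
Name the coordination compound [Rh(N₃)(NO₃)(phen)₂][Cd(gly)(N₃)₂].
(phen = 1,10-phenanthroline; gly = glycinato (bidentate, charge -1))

azidonitratobis(1,10-phenanthroline)rhodium(III) diazido(glycinato)cadmate(II)

Both ions are complex: the cation is named first with the plain metal name, the anion second with the -ate form; each ion's ligands are alphabetised independently.
Cadmium is always +2 in its complexes; the anion's ligand charges sum to -3, so the complex anion is 1−.
A 1:1 salt means the cation carries the equal and opposite charge, 1+.
Cation: ligand charges sum to -2; for the ion to be 1+, Rh = +3.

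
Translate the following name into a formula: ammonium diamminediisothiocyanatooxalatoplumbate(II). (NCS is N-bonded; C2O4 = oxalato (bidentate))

Ligands: 2 isothiocyanato (NCS, -1), 2 ammine (NH3, neutral), 1 oxalato (C2O4, -2). Ligand charge sum = -4.
Charge balance with ammonium (+1) requires 1 complex ion per 2 ammonium.

(NH4)2[Pb(C2O4)(NCS)2(NH3)2]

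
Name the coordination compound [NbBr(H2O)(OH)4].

There is no counter-ion, so the complex is neutral overall.
Ligand charges: 4×hydroxo (-1 each), 1×bromo (-1 each), 1×aqua (neutral); total -5. So Nb + (-5) = 0, giving Nb = +5.
Ligands are named alphabetically: aqua before bromo before hydroxo.

aquabromotetrahydroxoniobium(V)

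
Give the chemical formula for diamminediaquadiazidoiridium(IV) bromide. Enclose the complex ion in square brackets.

[Ir(H2O)2(N3)2(NH3)2]Br2

Ligands: 2 azido (N3, -1), 2 aqua (H2O, neutral), 2 ammine (NH3, neutral). Ligand charge sum = -2.
With Ir in oxidation state +4, the complex ion is [Ir...]^2+.
Charge balance with bromide (-1) requires 1 complex ion per 2 bromide.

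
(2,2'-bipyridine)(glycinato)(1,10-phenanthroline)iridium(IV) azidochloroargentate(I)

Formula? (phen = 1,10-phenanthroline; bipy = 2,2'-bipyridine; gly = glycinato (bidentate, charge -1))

Cation [Ir…]: ligand charges -1, Ir(IV) ⇒ ion charge 3+.
Anion [Ag…]: ligand charges -2, Ag(I) ⇒ ion charge 1−.

[Ir(bipy)(gly)(phen)][AgCl(N3)]3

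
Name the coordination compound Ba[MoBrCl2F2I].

barium bromodichlorodifluoroiodomolybdate(IV)

The 1 barium counter-ion carries a total charge of +2, so each complex ion is 2−.
Ligand charges: 1×iodo (-1 each), 2×fluoro (-1 each), 2×chloro (-1 each), 1×bromo (-1 each); total -6. So Mo + (-6) = 2−, giving Mo = +4.
Ligands are named alphabetically: bromo before chloro before fluoro before iodo.
The complex ion is anionic, so molybdenum takes the -ate form molybdate(IV).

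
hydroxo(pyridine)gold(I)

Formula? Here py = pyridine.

Ligands: 1 pyridine (py, neutral), 1 hydroxo (OH, -1). Ligand charge sum = -1.
With Au in oxidation state +1, the complex ion is [Au...].

[Au(OH)(py)]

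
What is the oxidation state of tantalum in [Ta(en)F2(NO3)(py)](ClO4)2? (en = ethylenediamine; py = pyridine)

2 perchlorate outside the brackets (-1 each) → the complex ion is 2+.
Ligand charges: 1×NO3 = -1; 1×en neutral; 1×py neutral; 2×F = -2; sum -3.
Ta + (-3) = 2+ ⇒ Ta is +5.

+5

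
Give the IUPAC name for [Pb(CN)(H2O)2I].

There is no counter-ion, so the complex is neutral overall.
Ligand charges: 1×iodo (-1 each), 2×aqua (neutral), 1×cyano (-1 each); total -2. So Pb + (-2) = 0, giving Pb = +2.
Ligands are named alphabetically: aqua before cyano before iodo.

diaquacyanoiodolead(II)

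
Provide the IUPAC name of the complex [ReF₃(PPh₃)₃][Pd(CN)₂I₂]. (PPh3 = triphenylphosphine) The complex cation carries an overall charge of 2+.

Both ions are complex: the cation is named first with the plain metal name, the anion second with the -ate form; each ion's ligands are alphabetised independently.
The complex cation is given as 2+; its ligand charges sum to -3, so Re = +5.
A 1:1 salt means the anion carries the equal and opposite charge, 2−.
Anion: ligand charges sum to -4; for the ion to be 2−, Pd = +2.

trifluorotris(triphenylphosphine)rhenium(V) dicyanodiiodopalladate(II)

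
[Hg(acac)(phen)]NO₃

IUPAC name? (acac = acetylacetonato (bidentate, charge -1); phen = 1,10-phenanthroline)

The 1 nitrate counter-ion carries a total charge of -1, so each complex ion is 1+.
Ligand charges: 1×acetylacetonato (-1 each), 1×1,10-phenanthroline (neutral); total -1. So Hg + (-1) = 1+, giving Hg = +2.
Ligands are named alphabetically: acetylacetonato before phenanthroline.

(acetylacetonato)(1,10-phenanthroline)mercury(II) nitrate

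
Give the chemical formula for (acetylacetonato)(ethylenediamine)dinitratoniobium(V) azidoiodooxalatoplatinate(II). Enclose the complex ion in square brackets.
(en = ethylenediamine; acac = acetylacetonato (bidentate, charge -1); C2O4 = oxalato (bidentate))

[Nb(acac)(en)(NO3)2][Pt(C2O4)I(N3)]

Cation [Nb…]: ligand charges -3, Nb(V) ⇒ ion charge 2+.
Anion [Pt…]: ligand charges -4, Pt(II) ⇒ ion charge 2−.
One 2+ cation balances one 2− anion.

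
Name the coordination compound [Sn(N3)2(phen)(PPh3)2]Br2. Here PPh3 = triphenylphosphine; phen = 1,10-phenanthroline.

diazido(1,10-phenanthroline)bis(triphenylphosphine)tin(IV) bromide

The 2 bromide counter-ions carry a total charge of -2, so each complex ion is 2+.
Ligand charges: 2×triphenylphosphine (neutral), 1×1,10-phenanthroline (neutral), 2×azido (-1 each); total -2. So Sn + (-2) = 2+, giving Sn = +4.
Ligands are named alphabetically: azido before phenanthroline before triphenylphosphine.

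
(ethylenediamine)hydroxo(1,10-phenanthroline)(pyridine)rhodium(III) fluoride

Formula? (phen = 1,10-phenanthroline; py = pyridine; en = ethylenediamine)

[Rh(en)(OH)(phen)(py)]F2

Ligands: 1 1,10-phenanthroline (phen, neutral), 1 hydroxo (OH, -1), 1 pyridine (py, neutral), 1 ethylenediamine (en, neutral). Ligand charge sum = -1.
Charge balance with fluoride (-1) requires 1 complex ion per 2 fluoride.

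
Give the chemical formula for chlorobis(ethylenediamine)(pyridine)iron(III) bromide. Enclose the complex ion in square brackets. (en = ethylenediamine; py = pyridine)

[FeCl(en)2(py)]Br2

Ligands: 1 chloro (Cl, -1), 2 ethylenediamine (en, neutral), 1 pyridine (py, neutral). Ligand charge sum = -1.
Charge balance with bromide (-1) requires 1 complex ion per 2 bromide.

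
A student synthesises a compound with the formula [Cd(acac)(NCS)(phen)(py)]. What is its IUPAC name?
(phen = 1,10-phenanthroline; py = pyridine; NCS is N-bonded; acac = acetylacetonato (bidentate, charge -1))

(acetylacetonato)isothiocyanato(1,10-phenanthroline)(pyridine)cadmium(II)

There is no counter-ion, so the complex is neutral overall.
Ligand charges: 1×1,10-phenanthroline (neutral), 1×pyridine (neutral), 1×isothiocyanato (-1 each), 1×acetylacetonato (-1 each); total -2. So Cd + (-2) = 0, giving Cd = +2.
Ligands are named alphabetically: acetylacetonato before isothiocyanato before phenanthroline before pyridine.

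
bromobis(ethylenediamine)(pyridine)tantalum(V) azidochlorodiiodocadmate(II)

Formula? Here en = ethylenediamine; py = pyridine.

[TaBr(en)2(py)][CdClI2(N3)]2

Cation [Ta…]: ligand charges -1, Ta(V) ⇒ ion charge 4+.
Anion [Cd…]: ligand charges -4, Cd(II) ⇒ ion charge 2−.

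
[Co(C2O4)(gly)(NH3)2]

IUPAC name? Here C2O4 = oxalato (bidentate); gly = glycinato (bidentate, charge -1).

diammine(glycinato)oxalatocobalt(III)

There is no counter-ion, so the complex is neutral overall.
Ligand charges: 1×oxalato (-2 each), 1×glycinato (-1 each), 2×ammine (neutral); total -3. So Co + (-3) = 0, giving Co = +3.
Ligands are named alphabetically: ammine before glycinato before oxalato.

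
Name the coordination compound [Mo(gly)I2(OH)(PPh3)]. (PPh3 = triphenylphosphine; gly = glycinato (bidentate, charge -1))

There is no counter-ion, so the complex is neutral overall.
Ligand charges: 2×iodo (-1 each), 1×triphenylphosphine (neutral), 1×glycinato (-1 each), 1×hydroxo (-1 each); total -4. So Mo + (-4) = 0, giving Mo = +4.
Ligands are named alphabetically: glycinato before hydroxo before iodo before triphenylphosphine.

(glycinato)hydroxodiiodo(triphenylphosphine)molybdenum(IV)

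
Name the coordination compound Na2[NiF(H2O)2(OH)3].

sodium diaquafluorotrihydroxonickelate(II)

The 2 sodium counter-ions carry a total charge of +2, so each complex ion is 2−.
Ligand charges: 1×fluoro (-1 each), 3×hydroxo (-1 each), 2×aqua (neutral); total -4. So Ni + (-4) = 2−, giving Ni = +2.
The complex ion is anionic, so nickel takes the -ate form nickelate(II).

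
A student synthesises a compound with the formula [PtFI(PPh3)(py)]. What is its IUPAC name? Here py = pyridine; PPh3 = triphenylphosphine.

There is no counter-ion, so the complex is neutral overall.
Ligand charges: 1×pyridine (neutral), 1×triphenylphosphine (neutral), 1×iodo (-1 each), 1×fluoro (-1 each); total -2. So Pt + (-2) = 0, giving Pt = +2.
Ligands are named alphabetically: fluoro before iodo before pyridine before triphenylphosphine.

fluoroiodo(pyridine)(triphenylphosphine)platinum(II)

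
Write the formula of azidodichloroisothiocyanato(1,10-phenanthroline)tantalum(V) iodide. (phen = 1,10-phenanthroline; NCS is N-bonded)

[TaCl2(N3)(NCS)(phen)]I

Ligands: 1 1,10-phenanthroline (phen, neutral), 2 chloro (Cl, -1), 1 isothiocyanato (NCS, -1), 1 azido (N3, -1). Ligand charge sum = -4.
Charge balance with iodide (-1) requires 1 complex ion per 1 iodide.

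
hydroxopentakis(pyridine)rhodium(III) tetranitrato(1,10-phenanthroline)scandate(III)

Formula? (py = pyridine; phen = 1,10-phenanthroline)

[Rh(OH)(py)5][Sc(NO3)4(phen)]2

Cation [Rh…]: ligand charges -1, Rh(III) ⇒ ion charge 2+.
Anion [Sc…]: ligand charges -4, Sc(III) ⇒ ion charge 1−.
One 2+ cation requires 2 of the 1− anion.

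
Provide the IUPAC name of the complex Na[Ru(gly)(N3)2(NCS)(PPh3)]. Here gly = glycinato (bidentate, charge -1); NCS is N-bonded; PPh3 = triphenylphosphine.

The 1 sodium counter-ion carries a total charge of +1, so each complex ion is 1−.
Ligand charges: 1×glycinato (-1 each), 1×isothiocyanato (-1 each), 1×triphenylphosphine (neutral), 2×azido (-1 each); total -4. So Ru + (-4) = 1−, giving Ru = +3.
Ligands are named alphabetically: azido before glycinato before isothiocyanato before triphenylphosphine.
The complex ion is anionic, so ruthenium takes the -ate form ruthenate(III).

sodium diazido(glycinato)isothiocyanato(triphenylphosphine)ruthenate(III)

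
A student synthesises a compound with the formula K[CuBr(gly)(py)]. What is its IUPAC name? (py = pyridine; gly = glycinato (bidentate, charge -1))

The 1 potassium counter-ion carries a total charge of +1, so each complex ion is 1−.
Ligand charges: 1×pyridine (neutral), 1×glycinato (-1 each), 1×bromo (-1 each); total -2. So Cu + (-2) = 1−, giving Cu = +1.
Ligands are named alphabetically: bromo before glycinato before pyridine.
The complex ion is anionic, so copper takes the -ate form cuprate(I).

potassium bromo(glycinato)(pyridine)cuprate(I)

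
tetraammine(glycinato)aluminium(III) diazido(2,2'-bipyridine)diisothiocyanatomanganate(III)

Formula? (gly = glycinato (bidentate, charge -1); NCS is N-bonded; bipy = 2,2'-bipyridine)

[Al(gly)(NH3)4][Mn(bipy)(N3)2(NCS)2]2

Cation [Al…]: ligand charges -1, Al(III) ⇒ ion charge 2+.
Anion [Mn…]: ligand charges -4, Mn(III) ⇒ ion charge 1−.
One 2+ cation requires 2 of the 1− anion.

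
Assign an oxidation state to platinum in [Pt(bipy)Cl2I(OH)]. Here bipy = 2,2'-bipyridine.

+4

No counter-ion: the bracketed complex is neutral.
Ligand charges: 1×bipy neutral; 1×I = -1; 2×Cl = -2; 1×OH = -1; sum -4.
Pt + (-4) = 0 ⇒ Pt is +4.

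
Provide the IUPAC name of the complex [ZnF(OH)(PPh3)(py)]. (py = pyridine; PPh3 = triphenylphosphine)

fluorohydroxo(pyridine)(triphenylphosphine)zinc(II)

There is no counter-ion, so the complex is neutral overall.
Ligand charges: 1×hydroxo (-1 each), 1×pyridine (neutral), 1×fluoro (-1 each), 1×triphenylphosphine (neutral); total -2. So Zn + (-2) = 0, giving Zn = +2.
Ligands are named alphabetically: fluoro before hydroxo before pyridine before triphenylphosphine.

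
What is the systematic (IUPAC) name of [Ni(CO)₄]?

There is no counter-ion, so the complex is neutral overall.
Ligand charges: 4×carbonyl (neutral); total 0. So Ni + (0) = 0, giving Ni = 0.

tetracarbonylnickel(0)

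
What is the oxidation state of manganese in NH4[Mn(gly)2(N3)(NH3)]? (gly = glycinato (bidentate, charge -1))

+2

1 ammonium outside the brackets (+1 each) → the complex ion is 1−.
Ligand charges: 2×gly = -2; 1×N3 = -1; 1×NH3 neutral; sum -3.
Mn + (-3) = 1− ⇒ Mn is +2.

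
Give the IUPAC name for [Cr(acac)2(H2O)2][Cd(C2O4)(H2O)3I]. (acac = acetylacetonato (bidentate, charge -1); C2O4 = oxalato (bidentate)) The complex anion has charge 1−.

bis(acetylacetonato)diaquachromium(III) triaquaiodooxalatocadmate(II)

The complex anion is given as 1−; its ligand charges sum to -3, so Cd = +2.
A 1:1 salt means the cation carries the equal and opposite charge, 1+.
Cation: ligand charges sum to -2; for the ion to be 1+, Cr = +3.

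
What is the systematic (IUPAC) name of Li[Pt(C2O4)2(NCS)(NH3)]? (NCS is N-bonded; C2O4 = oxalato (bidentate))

lithium ammineisothiocyanatodioxalatoplatinate(IV)

The 1 lithium counter-ion carries a total charge of +1, so each complex ion is 1−.
Ligand charges: 1×isothiocyanato (-1 each), 2×oxalato (-2 each), 1×ammine (neutral); total -5. So Pt + (-5) = 1−, giving Pt = +4.
The complex ion is anionic, so platinum takes the -ate form platinate(IV).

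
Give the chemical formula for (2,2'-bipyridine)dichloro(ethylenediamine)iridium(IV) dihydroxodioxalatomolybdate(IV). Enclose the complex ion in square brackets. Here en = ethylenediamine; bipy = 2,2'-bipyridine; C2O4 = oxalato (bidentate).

[Ir(bipy)Cl2(en)][Mo(C2O4)2(OH)2]

Cation [Ir…]: ligand charges -2, Ir(IV) ⇒ ion charge 2+.
Anion [Mo…]: ligand charges -6, Mo(IV) ⇒ ion charge 2−.
One 2+ cation balances one 2− anion.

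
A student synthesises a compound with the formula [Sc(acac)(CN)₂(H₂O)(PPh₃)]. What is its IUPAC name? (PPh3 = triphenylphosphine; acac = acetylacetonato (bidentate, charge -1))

(acetylacetonato)aquadicyano(triphenylphosphine)scandium(III)

There is no counter-ion, so the complex is neutral overall.
Ligand charges: 1×triphenylphosphine (neutral), 1×aqua (neutral), 2×cyano (-1 each), 1×acetylacetonato (-1 each); total -3. So Sc + (-3) = 0, giving Sc = +3.
Ligands are named alphabetically: acetylacetonato before aqua before cyano before triphenylphosphine.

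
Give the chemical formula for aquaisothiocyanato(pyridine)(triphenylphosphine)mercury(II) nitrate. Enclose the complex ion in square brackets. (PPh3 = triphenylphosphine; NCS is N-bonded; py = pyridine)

[Hg(H2O)(NCS)(PPh3)(py)]NO3

Ligands: 1 aqua (H2O, neutral), 1 triphenylphosphine (PPh3, neutral), 1 isothiocyanato (NCS, -1), 1 pyridine (py, neutral). Ligand charge sum = -1.
With Hg in oxidation state +2, the complex ion is [Hg...]^1+.
Charge balance with nitrate (-1) requires 1 complex ion per 1 nitrate.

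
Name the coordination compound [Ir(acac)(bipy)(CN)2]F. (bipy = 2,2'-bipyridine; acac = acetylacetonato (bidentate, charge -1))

(acetylacetonato)(2,2'-bipyridine)dicyanoiridium(IV) fluoride

The 1 fluoride counter-ion carries a total charge of -1, so each complex ion is 1+.
Ligand charges: 1×2,2'-bipyridine (neutral), 1×acetylacetonato (-1 each), 2×cyano (-1 each); total -3. So Ir + (-3) = 1+, giving Ir = +4.
Ligands are named alphabetically: acetylacetonato before bipyridine before cyano.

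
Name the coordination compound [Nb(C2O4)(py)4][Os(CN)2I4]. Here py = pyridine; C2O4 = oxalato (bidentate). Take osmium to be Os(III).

Os is given as +3; the anion's ligand charges sum to -6, so the complex anion is 3−.
A 1:1 salt means the cation carries the equal and opposite charge, 3+.
Cation: ligand charges sum to -2; for the ion to be 3+, Nb = +5.

oxalatotetrakis(pyridine)niobium(V) dicyanotetraiodoosmate(III)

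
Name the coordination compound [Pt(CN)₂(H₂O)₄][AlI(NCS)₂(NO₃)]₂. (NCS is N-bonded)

Both ions are complex: the cation is named first with the plain metal name, the anion second with the -ate form; each ion's ligands are alphabetised independently.
Aluminium is always +3 in its complexes; the anion's ligand charges sum to -4, so the complex anion is 1−.
With 2 anions per cation, the cation must be 2×1 = 2+.
Cation: ligand charges sum to -2; for the ion to be 2+, Pt = +4.

tetraaquadicyanoplatinum(IV) iododiisothiocyanatonitratoaluminate(III)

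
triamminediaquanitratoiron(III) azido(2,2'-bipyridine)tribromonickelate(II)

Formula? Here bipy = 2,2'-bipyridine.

Cation [Fe…]: ligand charges -1, Fe(III) ⇒ ion charge 2+.
Anion [Ni…]: ligand charges -4, Ni(II) ⇒ ion charge 2−.
One 2+ cation balances one 2− anion.

[Fe(H2O)2(NH3)3(NO3)][Ni(bipy)Br3(N3)]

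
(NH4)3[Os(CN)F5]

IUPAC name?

The 3 ammonium counter-ions carry a total charge of +3, so each complex ion is 3−.
Ligand charges: 1×cyano (-1 each), 5×fluoro (-1 each); total -6. So Os + (-6) = 3−, giving Os = +3.
Ligands are named alphabetically: cyano before fluoro.
The complex ion is anionic, so osmium takes the -ate form osmate(III).

ammonium cyanopentafluoroosmate(III)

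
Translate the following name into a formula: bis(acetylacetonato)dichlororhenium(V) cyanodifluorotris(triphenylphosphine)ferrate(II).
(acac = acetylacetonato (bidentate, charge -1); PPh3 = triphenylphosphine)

Cation [Re…]: ligand charges -4, Re(V) ⇒ ion charge 1+.
Anion [Fe…]: ligand charges -3, Fe(II) ⇒ ion charge 1−.
One 1+ cation balances one 1− anion.

[Re(acac)2Cl2][Fe(CN)F2(PPh3)3]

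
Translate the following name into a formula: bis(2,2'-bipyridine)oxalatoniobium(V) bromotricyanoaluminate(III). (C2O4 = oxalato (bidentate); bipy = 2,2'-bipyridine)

Cation [Nb…]: ligand charges -2, Nb(V) ⇒ ion charge 3+.
Anion [Al…]: ligand charges -4, Al(III) ⇒ ion charge 1−.
One 3+ cation requires 3 of the 1− anion.

[Nb(bipy)2(C2O4)][AlBr(CN)3]3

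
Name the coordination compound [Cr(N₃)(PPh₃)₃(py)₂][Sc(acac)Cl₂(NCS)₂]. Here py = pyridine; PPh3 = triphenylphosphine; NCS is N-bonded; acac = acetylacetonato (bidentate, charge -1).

azidobis(pyridine)tris(triphenylphosphine)chromium(III) (acetylacetonato)dichlorodiisothiocyanatoscandate(III)

Scandium is always +3 in its complexes; the anion's ligand charges sum to -5, so the complex anion is 2−.
A 1:1 salt means the cation carries the equal and opposite charge, 2+.
Cation: ligand charges sum to -1; for the ion to be 2+, Cr = +3.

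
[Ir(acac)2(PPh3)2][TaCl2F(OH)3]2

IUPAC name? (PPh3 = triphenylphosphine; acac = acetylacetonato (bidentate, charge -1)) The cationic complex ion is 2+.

bis(acetylacetonato)bis(triphenylphosphine)iridium(IV) dichlorofluorotrihydroxotantalate(V)

The complex cation is given as 2+; its ligand charges sum to -2, so Ir = +4.
With 2 anions per cation, each anion must be 2/2 = 1−.
Anion: ligand charges sum to -6; for the ion to be 1−, Ta = +5.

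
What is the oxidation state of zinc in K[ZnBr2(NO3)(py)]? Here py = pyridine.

+2

1 potassium outside the brackets (+1 each) → the complex ion is 1−.
Ligand charges: 2×Br = -2; 1×NO3 = -1; 1×py neutral; sum -3.
Zn + (-3) = 1− ⇒ Zn is +2.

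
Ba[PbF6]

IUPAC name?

barium hexafluoroplumbate(IV)

The 1 barium counter-ion carries a total charge of +2, so each complex ion is 2−.
Ligand charges: 6×fluoro (-1 each); total -6. So Pb + (-6) = 2−, giving Pb = +4.
The complex ion is anionic, so lead takes the -ate form plumbate(IV).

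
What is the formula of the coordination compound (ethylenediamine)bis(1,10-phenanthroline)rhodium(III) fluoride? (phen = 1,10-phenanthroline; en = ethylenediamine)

[Rh(en)(phen)2]F3

Ligands: 2 1,10-phenanthroline (phen, neutral), 1 ethylenediamine (en, neutral). Ligand charge sum = 0.
With Rh in oxidation state +3, the complex ion is [Rh...]^3+.
Charge balance with fluoride (-1) requires 1 complex ion per 3 fluoride.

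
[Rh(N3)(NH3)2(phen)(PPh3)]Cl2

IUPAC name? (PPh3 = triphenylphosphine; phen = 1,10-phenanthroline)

diammineazido(1,10-phenanthroline)(triphenylphosphine)rhodium(III) chloride

The 2 chloride counter-ions carry a total charge of -2, so each complex ion is 2+.
Ligand charges: 2×ammine (neutral), 1×azido (-1 each), 1×triphenylphosphine (neutral), 1×1,10-phenanthroline (neutral); total -1. So Rh + (-1) = 2+, giving Rh = +3.
Ligands are named alphabetically: ammine before azido before phenanthroline before triphenylphosphine.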